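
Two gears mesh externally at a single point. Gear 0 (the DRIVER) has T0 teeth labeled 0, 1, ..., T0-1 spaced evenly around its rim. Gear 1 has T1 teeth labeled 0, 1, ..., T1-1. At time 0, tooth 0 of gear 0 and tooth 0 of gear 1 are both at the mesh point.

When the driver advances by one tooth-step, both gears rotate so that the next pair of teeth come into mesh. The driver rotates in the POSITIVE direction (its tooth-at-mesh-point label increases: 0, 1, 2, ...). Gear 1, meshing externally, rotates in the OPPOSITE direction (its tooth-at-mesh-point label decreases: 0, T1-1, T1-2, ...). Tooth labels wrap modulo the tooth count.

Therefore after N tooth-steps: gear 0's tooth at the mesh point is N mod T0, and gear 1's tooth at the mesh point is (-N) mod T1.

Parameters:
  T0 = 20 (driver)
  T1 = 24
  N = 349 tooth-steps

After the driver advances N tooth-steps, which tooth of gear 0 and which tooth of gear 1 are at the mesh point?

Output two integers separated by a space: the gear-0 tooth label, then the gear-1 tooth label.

Gear 0 (driver, T0=20): tooth at mesh = N mod T0
  349 = 17 * 20 + 9, so 349 mod 20 = 9
  gear 0 tooth = 9
Gear 1 (driven, T1=24): tooth at mesh = (-N) mod T1
  349 = 14 * 24 + 13, so 349 mod 24 = 13
  (-349) mod 24 = (-13) mod 24 = 24 - 13 = 11
Mesh after 349 steps: gear-0 tooth 9 meets gear-1 tooth 11

Answer: 9 11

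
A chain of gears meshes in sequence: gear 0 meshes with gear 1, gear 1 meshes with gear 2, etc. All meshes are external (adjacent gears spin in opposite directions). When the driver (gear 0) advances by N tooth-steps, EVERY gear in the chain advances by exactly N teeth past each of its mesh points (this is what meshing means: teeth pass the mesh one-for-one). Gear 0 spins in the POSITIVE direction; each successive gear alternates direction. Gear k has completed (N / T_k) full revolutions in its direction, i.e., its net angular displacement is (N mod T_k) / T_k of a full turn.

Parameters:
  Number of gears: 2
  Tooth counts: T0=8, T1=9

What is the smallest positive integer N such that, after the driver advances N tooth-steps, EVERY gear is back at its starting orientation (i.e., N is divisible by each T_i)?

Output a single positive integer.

Gear k returns to start when N is a multiple of T_k.
All gears at start simultaneously when N is a common multiple of [8, 9]; the smallest such N is lcm(8, 9).
Start: lcm = T0 = 8
Fold in T1=9: gcd(8, 9) = 1; lcm(8, 9) = 8 * 9 / 1 = 72 / 1 = 72
Full cycle length = 72

Answer: 72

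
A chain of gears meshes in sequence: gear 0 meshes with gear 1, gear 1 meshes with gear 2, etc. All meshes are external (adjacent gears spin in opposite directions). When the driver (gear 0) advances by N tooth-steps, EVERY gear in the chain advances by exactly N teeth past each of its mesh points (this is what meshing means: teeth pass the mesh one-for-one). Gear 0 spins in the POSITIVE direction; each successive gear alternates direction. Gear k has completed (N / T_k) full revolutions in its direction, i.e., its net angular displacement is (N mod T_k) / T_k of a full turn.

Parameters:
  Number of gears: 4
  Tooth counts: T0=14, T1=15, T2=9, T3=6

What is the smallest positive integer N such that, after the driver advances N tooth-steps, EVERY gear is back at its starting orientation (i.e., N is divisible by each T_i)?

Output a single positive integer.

Answer: 630

Derivation:
Gear k returns to start when N is a multiple of T_k.
All gears at start simultaneously when N is a common multiple of [14, 15, 9, 6]; the smallest such N is lcm(14, 15, 9, 6).
Start: lcm = T0 = 14
Fold in T1=15: gcd(14, 15) = 1; lcm(14, 15) = 14 * 15 / 1 = 210 / 1 = 210
Fold in T2=9: gcd(210, 9) = 3; lcm(210, 9) = 210 * 9 / 3 = 1890 / 3 = 630
Fold in T3=6: gcd(630, 6) = 6; lcm(630, 6) = 630 * 6 / 6 = 3780 / 6 = 630
Full cycle length = 630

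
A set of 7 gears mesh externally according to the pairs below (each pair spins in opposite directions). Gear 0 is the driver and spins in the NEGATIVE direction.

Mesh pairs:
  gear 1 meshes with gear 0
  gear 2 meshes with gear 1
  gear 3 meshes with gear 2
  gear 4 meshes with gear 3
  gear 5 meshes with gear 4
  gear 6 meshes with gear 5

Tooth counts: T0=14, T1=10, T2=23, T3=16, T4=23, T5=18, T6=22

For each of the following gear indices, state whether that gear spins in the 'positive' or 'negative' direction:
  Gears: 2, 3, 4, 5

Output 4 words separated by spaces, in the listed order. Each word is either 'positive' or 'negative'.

Gear 0 (driver): negative (depth 0)
  gear 1: meshes with gear 0 -> depth 1 -> positive (opposite of gear 0)
  gear 2: meshes with gear 1 -> depth 2 -> negative (opposite of gear 1)
  gear 3: meshes with gear 2 -> depth 3 -> positive (opposite of gear 2)
  gear 4: meshes with gear 3 -> depth 4 -> negative (opposite of gear 3)
  gear 5: meshes with gear 4 -> depth 5 -> positive (opposite of gear 4)
  gear 6: meshes with gear 5 -> depth 6 -> negative (opposite of gear 5)
Queried indices 2, 3, 4, 5 -> negative, positive, negative, positive

Answer: negative positive negative positive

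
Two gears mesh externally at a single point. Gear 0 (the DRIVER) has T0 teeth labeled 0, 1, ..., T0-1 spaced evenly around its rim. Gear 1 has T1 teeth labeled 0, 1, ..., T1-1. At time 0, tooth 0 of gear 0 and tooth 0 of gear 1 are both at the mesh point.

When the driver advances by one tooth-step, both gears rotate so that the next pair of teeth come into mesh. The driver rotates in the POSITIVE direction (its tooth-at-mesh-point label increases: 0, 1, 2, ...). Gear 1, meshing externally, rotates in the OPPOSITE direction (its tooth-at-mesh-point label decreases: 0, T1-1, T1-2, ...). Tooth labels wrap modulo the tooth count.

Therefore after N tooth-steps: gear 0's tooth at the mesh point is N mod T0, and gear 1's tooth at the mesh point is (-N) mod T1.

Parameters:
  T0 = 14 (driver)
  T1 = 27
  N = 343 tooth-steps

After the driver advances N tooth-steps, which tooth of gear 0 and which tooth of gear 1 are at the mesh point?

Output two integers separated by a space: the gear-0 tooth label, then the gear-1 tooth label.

Answer: 7 8

Derivation:
Gear 0 (driver, T0=14): tooth at mesh = N mod T0
  343 = 24 * 14 + 7, so 343 mod 14 = 7
  gear 0 tooth = 7
Gear 1 (driven, T1=27): tooth at mesh = (-N) mod T1
  343 = 12 * 27 + 19, so 343 mod 27 = 19
  (-343) mod 27 = (-19) mod 27 = 27 - 19 = 8
Mesh after 343 steps: gear-0 tooth 7 meets gear-1 tooth 8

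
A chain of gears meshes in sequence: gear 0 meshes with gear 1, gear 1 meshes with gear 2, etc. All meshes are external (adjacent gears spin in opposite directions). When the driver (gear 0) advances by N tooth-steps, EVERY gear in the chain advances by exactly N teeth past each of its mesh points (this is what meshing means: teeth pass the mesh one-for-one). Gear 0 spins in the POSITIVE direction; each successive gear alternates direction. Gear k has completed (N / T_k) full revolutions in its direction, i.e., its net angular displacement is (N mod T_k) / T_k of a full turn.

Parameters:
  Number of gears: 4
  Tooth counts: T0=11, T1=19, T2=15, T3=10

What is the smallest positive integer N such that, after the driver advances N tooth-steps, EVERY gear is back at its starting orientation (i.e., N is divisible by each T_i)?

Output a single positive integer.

Answer: 6270

Derivation:
Gear k returns to start when N is a multiple of T_k.
All gears at start simultaneously when N is a common multiple of [11, 19, 15, 10]; the smallest such N is lcm(11, 19, 15, 10).
Start: lcm = T0 = 11
Fold in T1=19: gcd(11, 19) = 1; lcm(11, 19) = 11 * 19 / 1 = 209 / 1 = 209
Fold in T2=15: gcd(209, 15) = 1; lcm(209, 15) = 209 * 15 / 1 = 3135 / 1 = 3135
Fold in T3=10: gcd(3135, 10) = 5; lcm(3135, 10) = 3135 * 10 / 5 = 31350 / 5 = 6270
Full cycle length = 6270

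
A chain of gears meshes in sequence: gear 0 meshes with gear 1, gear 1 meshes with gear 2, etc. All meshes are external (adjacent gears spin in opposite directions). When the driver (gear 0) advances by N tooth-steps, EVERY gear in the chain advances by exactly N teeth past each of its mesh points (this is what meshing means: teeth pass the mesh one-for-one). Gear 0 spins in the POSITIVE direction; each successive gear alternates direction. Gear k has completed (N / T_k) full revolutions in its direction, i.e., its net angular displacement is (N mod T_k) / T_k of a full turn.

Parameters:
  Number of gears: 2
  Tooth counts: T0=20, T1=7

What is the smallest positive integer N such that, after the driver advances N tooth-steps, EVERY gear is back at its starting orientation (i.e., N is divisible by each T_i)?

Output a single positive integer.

Gear k returns to start when N is a multiple of T_k.
All gears at start simultaneously when N is a common multiple of [20, 7]; the smallest such N is lcm(20, 7).
Start: lcm = T0 = 20
Fold in T1=7: gcd(20, 7) = 1; lcm(20, 7) = 20 * 7 / 1 = 140 / 1 = 140
Full cycle length = 140

Answer: 140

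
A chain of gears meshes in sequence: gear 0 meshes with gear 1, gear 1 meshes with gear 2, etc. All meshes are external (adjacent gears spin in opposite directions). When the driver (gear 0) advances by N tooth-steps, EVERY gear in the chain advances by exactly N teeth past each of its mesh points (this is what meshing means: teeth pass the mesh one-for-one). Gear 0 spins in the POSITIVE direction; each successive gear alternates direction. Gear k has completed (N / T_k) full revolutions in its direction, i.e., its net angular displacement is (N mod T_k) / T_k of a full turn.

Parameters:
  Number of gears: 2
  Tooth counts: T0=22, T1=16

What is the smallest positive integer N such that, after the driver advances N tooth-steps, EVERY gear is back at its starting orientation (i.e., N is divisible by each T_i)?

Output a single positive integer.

Gear k returns to start when N is a multiple of T_k.
All gears at start simultaneously when N is a common multiple of [22, 16]; the smallest such N is lcm(22, 16).
Start: lcm = T0 = 22
Fold in T1=16: gcd(22, 16) = 2; lcm(22, 16) = 22 * 16 / 2 = 352 / 2 = 176
Full cycle length = 176

Answer: 176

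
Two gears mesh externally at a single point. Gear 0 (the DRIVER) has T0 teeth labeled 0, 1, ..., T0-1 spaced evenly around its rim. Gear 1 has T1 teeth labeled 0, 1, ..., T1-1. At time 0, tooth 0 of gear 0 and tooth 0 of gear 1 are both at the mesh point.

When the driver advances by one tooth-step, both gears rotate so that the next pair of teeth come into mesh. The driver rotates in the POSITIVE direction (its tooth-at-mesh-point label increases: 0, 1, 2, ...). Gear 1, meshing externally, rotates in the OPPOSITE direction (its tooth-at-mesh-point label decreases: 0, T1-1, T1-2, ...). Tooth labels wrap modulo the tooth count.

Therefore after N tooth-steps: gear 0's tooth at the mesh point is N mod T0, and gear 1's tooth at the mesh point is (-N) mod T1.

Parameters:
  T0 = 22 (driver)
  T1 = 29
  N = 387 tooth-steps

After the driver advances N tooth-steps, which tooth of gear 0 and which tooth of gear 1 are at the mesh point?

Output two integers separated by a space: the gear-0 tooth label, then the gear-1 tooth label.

Gear 0 (driver, T0=22): tooth at mesh = N mod T0
  387 = 17 * 22 + 13, so 387 mod 22 = 13
  gear 0 tooth = 13
Gear 1 (driven, T1=29): tooth at mesh = (-N) mod T1
  387 = 13 * 29 + 10, so 387 mod 29 = 10
  (-387) mod 29 = (-10) mod 29 = 29 - 10 = 19
Mesh after 387 steps: gear-0 tooth 13 meets gear-1 tooth 19

Answer: 13 19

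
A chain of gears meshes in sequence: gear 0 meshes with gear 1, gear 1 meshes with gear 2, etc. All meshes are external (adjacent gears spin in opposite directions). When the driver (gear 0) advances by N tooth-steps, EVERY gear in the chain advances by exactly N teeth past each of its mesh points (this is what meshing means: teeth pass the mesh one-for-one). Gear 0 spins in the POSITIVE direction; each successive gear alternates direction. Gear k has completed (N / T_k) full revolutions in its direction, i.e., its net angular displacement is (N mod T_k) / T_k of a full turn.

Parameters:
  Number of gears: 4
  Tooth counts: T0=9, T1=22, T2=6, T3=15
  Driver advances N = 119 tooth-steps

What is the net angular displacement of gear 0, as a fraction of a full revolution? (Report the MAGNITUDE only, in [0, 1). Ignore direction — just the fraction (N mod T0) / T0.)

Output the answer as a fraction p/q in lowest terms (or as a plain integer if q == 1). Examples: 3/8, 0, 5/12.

Answer: 2/9

Derivation:
Chain of 4 gears, tooth counts: [9, 22, 6, 15]
  gear 0: T0=9, direction=positive, advance = 119 mod 9 = 2 teeth = 2/9 turn
  gear 1: T1=22, direction=negative, advance = 119 mod 22 = 9 teeth = 9/22 turn
  gear 2: T2=6, direction=positive, advance = 119 mod 6 = 5 teeth = 5/6 turn
  gear 3: T3=15, direction=negative, advance = 119 mod 15 = 14 teeth = 14/15 turn
Gear 0: 119 mod 9 = 2
Fraction = 2 / 9 = 2/9 (gcd(2,9)=1) = 2/9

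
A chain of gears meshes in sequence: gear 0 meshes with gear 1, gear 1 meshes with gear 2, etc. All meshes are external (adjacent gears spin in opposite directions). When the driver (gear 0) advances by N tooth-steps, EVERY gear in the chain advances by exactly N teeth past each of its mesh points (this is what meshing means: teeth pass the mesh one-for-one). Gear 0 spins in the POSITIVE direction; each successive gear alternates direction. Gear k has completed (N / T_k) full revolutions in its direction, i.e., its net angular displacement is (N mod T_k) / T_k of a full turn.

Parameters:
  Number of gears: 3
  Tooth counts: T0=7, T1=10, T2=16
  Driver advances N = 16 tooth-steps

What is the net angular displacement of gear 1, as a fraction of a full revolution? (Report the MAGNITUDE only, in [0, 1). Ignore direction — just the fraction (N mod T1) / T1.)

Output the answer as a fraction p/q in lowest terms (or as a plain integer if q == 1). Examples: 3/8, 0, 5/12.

Chain of 3 gears, tooth counts: [7, 10, 16]
  gear 0: T0=7, direction=positive, advance = 16 mod 7 = 2 teeth = 2/7 turn
  gear 1: T1=10, direction=negative, advance = 16 mod 10 = 6 teeth = 6/10 turn
  gear 2: T2=16, direction=positive, advance = 16 mod 16 = 0 teeth = 0/16 turn
Gear 1: 16 mod 10 = 6
Fraction = 6 / 10 = 3/5 (gcd(6,10)=2) = 3/5

Answer: 3/5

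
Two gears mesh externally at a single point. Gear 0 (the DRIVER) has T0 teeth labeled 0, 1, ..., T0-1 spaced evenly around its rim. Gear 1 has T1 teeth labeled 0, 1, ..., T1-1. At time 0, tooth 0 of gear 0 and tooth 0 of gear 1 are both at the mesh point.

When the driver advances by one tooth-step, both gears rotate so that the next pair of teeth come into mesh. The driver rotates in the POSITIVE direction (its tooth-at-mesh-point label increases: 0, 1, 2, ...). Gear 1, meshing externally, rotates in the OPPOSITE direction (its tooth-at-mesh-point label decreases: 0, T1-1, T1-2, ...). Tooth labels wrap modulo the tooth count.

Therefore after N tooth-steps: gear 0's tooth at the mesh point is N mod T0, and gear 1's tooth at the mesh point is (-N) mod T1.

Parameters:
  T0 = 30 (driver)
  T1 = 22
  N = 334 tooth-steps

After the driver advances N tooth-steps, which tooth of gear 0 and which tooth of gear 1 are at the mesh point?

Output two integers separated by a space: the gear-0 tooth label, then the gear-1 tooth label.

Gear 0 (driver, T0=30): tooth at mesh = N mod T0
  334 = 11 * 30 + 4, so 334 mod 30 = 4
  gear 0 tooth = 4
Gear 1 (driven, T1=22): tooth at mesh = (-N) mod T1
  334 = 15 * 22 + 4, so 334 mod 22 = 4
  (-334) mod 22 = (-4) mod 22 = 22 - 4 = 18
Mesh after 334 steps: gear-0 tooth 4 meets gear-1 tooth 18

Answer: 4 18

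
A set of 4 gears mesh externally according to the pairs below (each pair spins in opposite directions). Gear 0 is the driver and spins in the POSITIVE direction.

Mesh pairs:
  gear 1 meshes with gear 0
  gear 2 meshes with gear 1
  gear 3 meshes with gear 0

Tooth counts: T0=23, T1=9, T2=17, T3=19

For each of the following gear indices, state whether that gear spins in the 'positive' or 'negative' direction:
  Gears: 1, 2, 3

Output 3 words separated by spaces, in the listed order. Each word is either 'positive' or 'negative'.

Answer: negative positive negative

Derivation:
Gear 0 (driver): positive (depth 0)
  gear 1: meshes with gear 0 -> depth 1 -> negative (opposite of gear 0)
  gear 2: meshes with gear 1 -> depth 2 -> positive (opposite of gear 1)
  gear 3: meshes with gear 0 -> depth 1 -> negative (opposite of gear 0)
Queried indices 1, 2, 3 -> negative, positive, negative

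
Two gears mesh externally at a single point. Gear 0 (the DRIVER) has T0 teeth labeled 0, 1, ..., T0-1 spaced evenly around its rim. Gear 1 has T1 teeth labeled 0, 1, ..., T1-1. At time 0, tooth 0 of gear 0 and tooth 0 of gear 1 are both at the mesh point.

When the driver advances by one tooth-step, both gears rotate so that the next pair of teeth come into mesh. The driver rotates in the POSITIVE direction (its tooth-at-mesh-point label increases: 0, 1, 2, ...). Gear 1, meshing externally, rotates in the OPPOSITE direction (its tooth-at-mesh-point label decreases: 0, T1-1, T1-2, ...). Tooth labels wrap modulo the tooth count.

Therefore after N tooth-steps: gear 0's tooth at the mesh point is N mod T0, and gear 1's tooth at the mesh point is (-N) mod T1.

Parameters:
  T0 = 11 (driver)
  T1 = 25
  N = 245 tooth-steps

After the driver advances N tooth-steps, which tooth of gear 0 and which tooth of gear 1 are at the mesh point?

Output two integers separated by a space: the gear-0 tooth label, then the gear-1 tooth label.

Answer: 3 5

Derivation:
Gear 0 (driver, T0=11): tooth at mesh = N mod T0
  245 = 22 * 11 + 3, so 245 mod 11 = 3
  gear 0 tooth = 3
Gear 1 (driven, T1=25): tooth at mesh = (-N) mod T1
  245 = 9 * 25 + 20, so 245 mod 25 = 20
  (-245) mod 25 = (-20) mod 25 = 25 - 20 = 5
Mesh after 245 steps: gear-0 tooth 3 meets gear-1 tooth 5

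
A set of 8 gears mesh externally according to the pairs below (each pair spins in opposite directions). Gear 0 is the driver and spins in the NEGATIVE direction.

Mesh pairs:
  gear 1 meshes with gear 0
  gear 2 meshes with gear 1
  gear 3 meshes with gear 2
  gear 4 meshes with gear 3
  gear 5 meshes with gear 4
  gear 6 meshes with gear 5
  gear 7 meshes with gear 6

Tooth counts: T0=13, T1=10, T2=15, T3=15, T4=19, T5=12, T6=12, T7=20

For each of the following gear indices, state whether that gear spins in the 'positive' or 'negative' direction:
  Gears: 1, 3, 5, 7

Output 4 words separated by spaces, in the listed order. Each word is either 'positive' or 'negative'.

Answer: positive positive positive positive

Derivation:
Gear 0 (driver): negative (depth 0)
  gear 1: meshes with gear 0 -> depth 1 -> positive (opposite of gear 0)
  gear 2: meshes with gear 1 -> depth 2 -> negative (opposite of gear 1)
  gear 3: meshes with gear 2 -> depth 3 -> positive (opposite of gear 2)
  gear 4: meshes with gear 3 -> depth 4 -> negative (opposite of gear 3)
  gear 5: meshes with gear 4 -> depth 5 -> positive (opposite of gear 4)
  gear 6: meshes with gear 5 -> depth 6 -> negative (opposite of gear 5)
  gear 7: meshes with gear 6 -> depth 7 -> positive (opposite of gear 6)
Queried indices 1, 3, 5, 7 -> positive, positive, positive, positive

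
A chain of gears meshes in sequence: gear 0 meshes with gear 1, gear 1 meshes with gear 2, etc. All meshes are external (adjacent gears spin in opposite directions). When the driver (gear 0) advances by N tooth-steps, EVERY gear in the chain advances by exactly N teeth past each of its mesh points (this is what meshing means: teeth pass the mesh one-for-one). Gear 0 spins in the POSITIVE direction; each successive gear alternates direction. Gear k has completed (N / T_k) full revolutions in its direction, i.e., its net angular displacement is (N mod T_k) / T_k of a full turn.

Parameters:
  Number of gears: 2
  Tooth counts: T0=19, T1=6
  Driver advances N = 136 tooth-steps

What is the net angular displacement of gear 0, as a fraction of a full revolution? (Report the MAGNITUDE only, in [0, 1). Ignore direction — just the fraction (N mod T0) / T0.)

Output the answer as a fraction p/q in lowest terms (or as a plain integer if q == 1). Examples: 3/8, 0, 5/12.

Chain of 2 gears, tooth counts: [19, 6]
  gear 0: T0=19, direction=positive, advance = 136 mod 19 = 3 teeth = 3/19 turn
  gear 1: T1=6, direction=negative, advance = 136 mod 6 = 4 teeth = 4/6 turn
Gear 0: 136 mod 19 = 3
Fraction = 3 / 19 = 3/19 (gcd(3,19)=1) = 3/19

Answer: 3/19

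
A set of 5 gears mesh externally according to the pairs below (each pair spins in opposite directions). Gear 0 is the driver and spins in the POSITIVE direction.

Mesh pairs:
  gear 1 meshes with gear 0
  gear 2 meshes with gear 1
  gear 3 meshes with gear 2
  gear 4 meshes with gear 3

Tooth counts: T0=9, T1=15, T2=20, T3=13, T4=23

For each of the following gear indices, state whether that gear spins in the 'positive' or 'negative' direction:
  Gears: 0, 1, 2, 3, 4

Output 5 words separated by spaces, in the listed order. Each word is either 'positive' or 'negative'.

Gear 0 (driver): positive (depth 0)
  gear 1: meshes with gear 0 -> depth 1 -> negative (opposite of gear 0)
  gear 2: meshes with gear 1 -> depth 2 -> positive (opposite of gear 1)
  gear 3: meshes with gear 2 -> depth 3 -> negative (opposite of gear 2)
  gear 4: meshes with gear 3 -> depth 4 -> positive (opposite of gear 3)
Queried indices 0, 1, 2, 3, 4 -> positive, negative, positive, negative, positive

Answer: positive negative positive negative positive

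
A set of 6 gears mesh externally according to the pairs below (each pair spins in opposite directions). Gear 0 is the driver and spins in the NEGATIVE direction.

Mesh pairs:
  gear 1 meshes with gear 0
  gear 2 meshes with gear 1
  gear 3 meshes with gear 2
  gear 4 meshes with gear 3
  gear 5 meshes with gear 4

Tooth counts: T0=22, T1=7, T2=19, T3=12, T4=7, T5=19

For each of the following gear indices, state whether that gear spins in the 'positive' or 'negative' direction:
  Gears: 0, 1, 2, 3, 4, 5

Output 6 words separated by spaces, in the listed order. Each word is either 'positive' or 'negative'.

Gear 0 (driver): negative (depth 0)
  gear 1: meshes with gear 0 -> depth 1 -> positive (opposite of gear 0)
  gear 2: meshes with gear 1 -> depth 2 -> negative (opposite of gear 1)
  gear 3: meshes with gear 2 -> depth 3 -> positive (opposite of gear 2)
  gear 4: meshes with gear 3 -> depth 4 -> negative (opposite of gear 3)
  gear 5: meshes with gear 4 -> depth 5 -> positive (opposite of gear 4)
Queried indices 0, 1, 2, 3, 4, 5 -> negative, positive, negative, positive, negative, positive

Answer: negative positive negative positive negative positive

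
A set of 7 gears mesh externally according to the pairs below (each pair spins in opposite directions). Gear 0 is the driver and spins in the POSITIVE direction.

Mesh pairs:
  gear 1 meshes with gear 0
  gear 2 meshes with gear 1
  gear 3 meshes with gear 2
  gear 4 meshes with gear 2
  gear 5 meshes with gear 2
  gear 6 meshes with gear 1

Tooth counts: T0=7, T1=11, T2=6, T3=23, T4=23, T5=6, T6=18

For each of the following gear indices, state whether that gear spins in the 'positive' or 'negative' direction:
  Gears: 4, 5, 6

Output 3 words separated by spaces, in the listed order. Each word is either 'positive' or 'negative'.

Gear 0 (driver): positive (depth 0)
  gear 1: meshes with gear 0 -> depth 1 -> negative (opposite of gear 0)
  gear 2: meshes with gear 1 -> depth 2 -> positive (opposite of gear 1)
  gear 3: meshes with gear 2 -> depth 3 -> negative (opposite of gear 2)
  gear 4: meshes with gear 2 -> depth 3 -> negative (opposite of gear 2)
  gear 5: meshes with gear 2 -> depth 3 -> negative (opposite of gear 2)
  gear 6: meshes with gear 1 -> depth 2 -> positive (opposite of gear 1)
Queried indices 4, 5, 6 -> negative, negative, positive

Answer: negative negative positive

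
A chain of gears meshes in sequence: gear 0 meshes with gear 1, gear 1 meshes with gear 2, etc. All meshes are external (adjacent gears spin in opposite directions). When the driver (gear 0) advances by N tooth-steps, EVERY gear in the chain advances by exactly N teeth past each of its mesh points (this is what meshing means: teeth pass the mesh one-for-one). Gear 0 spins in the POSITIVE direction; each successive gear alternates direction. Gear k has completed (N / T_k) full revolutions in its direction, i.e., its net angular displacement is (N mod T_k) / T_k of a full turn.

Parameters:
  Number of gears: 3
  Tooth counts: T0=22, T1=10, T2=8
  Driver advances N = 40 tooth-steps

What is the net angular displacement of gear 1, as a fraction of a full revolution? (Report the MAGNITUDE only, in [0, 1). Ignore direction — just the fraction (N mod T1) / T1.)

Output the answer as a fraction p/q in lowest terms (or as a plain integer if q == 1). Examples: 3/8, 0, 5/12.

Answer: 0

Derivation:
Chain of 3 gears, tooth counts: [22, 10, 8]
  gear 0: T0=22, direction=positive, advance = 40 mod 22 = 18 teeth = 18/22 turn
  gear 1: T1=10, direction=negative, advance = 40 mod 10 = 0 teeth = 0/10 turn
  gear 2: T2=8, direction=positive, advance = 40 mod 8 = 0 teeth = 0/8 turn
Gear 1: 40 mod 10 = 0
Fraction = 0 / 10 = 0/1 (gcd(0,10)=10) = 0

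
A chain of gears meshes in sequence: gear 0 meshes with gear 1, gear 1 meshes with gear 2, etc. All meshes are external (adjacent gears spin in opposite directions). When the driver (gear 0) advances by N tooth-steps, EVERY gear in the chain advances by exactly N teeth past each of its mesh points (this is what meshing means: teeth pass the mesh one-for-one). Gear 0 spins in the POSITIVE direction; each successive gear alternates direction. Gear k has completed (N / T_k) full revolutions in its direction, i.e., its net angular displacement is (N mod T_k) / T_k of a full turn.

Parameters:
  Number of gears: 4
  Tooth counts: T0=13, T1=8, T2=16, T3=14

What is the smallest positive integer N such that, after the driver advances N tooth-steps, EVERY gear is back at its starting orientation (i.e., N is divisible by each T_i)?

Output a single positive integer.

Answer: 1456

Derivation:
Gear k returns to start when N is a multiple of T_k.
All gears at start simultaneously when N is a common multiple of [13, 8, 16, 14]; the smallest such N is lcm(13, 8, 16, 14).
Start: lcm = T0 = 13
Fold in T1=8: gcd(13, 8) = 1; lcm(13, 8) = 13 * 8 / 1 = 104 / 1 = 104
Fold in T2=16: gcd(104, 16) = 8; lcm(104, 16) = 104 * 16 / 8 = 1664 / 8 = 208
Fold in T3=14: gcd(208, 14) = 2; lcm(208, 14) = 208 * 14 / 2 = 2912 / 2 = 1456
Full cycle length = 1456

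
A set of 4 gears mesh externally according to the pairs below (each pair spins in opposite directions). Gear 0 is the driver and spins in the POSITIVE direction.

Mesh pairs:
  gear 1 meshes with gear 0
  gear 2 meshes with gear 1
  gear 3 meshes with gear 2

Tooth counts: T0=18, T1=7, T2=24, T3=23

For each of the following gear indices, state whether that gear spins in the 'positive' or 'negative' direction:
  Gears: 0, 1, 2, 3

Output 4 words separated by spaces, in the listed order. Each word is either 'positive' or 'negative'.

Gear 0 (driver): positive (depth 0)
  gear 1: meshes with gear 0 -> depth 1 -> negative (opposite of gear 0)
  gear 2: meshes with gear 1 -> depth 2 -> positive (opposite of gear 1)
  gear 3: meshes with gear 2 -> depth 3 -> negative (opposite of gear 2)
Queried indices 0, 1, 2, 3 -> positive, negative, positive, negative

Answer: positive negative positive negative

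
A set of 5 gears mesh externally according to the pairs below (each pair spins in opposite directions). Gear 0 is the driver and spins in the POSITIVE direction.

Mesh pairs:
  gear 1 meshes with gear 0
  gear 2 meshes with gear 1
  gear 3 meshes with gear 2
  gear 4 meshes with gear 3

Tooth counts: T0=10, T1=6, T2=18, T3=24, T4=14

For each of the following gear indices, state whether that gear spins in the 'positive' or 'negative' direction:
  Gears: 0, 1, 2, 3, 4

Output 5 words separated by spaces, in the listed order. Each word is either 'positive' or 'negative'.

Gear 0 (driver): positive (depth 0)
  gear 1: meshes with gear 0 -> depth 1 -> negative (opposite of gear 0)
  gear 2: meshes with gear 1 -> depth 2 -> positive (opposite of gear 1)
  gear 3: meshes with gear 2 -> depth 3 -> negative (opposite of gear 2)
  gear 4: meshes with gear 3 -> depth 4 -> positive (opposite of gear 3)
Queried indices 0, 1, 2, 3, 4 -> positive, negative, positive, negative, positive

Answer: positive negative positive negative positive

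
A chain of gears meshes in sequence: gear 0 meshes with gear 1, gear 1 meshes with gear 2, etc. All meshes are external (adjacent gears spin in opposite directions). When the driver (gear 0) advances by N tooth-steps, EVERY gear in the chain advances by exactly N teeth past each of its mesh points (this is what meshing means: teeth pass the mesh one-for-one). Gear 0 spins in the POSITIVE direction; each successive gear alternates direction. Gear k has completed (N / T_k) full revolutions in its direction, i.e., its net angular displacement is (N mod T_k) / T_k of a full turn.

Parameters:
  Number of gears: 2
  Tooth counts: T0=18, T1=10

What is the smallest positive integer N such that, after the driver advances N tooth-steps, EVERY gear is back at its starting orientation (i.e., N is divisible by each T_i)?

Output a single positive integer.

Answer: 90

Derivation:
Gear k returns to start when N is a multiple of T_k.
All gears at start simultaneously when N is a common multiple of [18, 10]; the smallest such N is lcm(18, 10).
Start: lcm = T0 = 18
Fold in T1=10: gcd(18, 10) = 2; lcm(18, 10) = 18 * 10 / 2 = 180 / 2 = 90
Full cycle length = 90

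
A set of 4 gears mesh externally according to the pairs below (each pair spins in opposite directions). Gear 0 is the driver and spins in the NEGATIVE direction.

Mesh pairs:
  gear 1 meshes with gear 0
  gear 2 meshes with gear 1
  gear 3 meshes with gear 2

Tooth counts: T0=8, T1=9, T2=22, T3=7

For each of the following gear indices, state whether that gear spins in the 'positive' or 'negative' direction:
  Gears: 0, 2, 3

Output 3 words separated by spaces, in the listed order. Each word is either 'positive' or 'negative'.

Gear 0 (driver): negative (depth 0)
  gear 1: meshes with gear 0 -> depth 1 -> positive (opposite of gear 0)
  gear 2: meshes with gear 1 -> depth 2 -> negative (opposite of gear 1)
  gear 3: meshes with gear 2 -> depth 3 -> positive (opposite of gear 2)
Queried indices 0, 2, 3 -> negative, negative, positive

Answer: negative negative positive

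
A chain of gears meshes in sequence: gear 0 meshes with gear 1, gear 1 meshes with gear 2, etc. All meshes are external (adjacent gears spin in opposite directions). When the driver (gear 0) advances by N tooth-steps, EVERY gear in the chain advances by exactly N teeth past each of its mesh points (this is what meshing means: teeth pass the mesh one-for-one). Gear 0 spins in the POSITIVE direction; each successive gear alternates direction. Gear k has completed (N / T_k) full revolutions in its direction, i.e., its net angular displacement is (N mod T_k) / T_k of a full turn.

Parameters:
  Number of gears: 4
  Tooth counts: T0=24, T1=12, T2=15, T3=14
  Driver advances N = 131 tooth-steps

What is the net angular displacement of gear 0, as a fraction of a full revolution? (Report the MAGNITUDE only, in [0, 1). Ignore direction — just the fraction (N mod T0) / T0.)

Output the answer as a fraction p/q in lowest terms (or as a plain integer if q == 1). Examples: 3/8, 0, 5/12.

Answer: 11/24

Derivation:
Chain of 4 gears, tooth counts: [24, 12, 15, 14]
  gear 0: T0=24, direction=positive, advance = 131 mod 24 = 11 teeth = 11/24 turn
  gear 1: T1=12, direction=negative, advance = 131 mod 12 = 11 teeth = 11/12 turn
  gear 2: T2=15, direction=positive, advance = 131 mod 15 = 11 teeth = 11/15 turn
  gear 3: T3=14, direction=negative, advance = 131 mod 14 = 5 teeth = 5/14 turn
Gear 0: 131 mod 24 = 11
Fraction = 11 / 24 = 11/24 (gcd(11,24)=1) = 11/24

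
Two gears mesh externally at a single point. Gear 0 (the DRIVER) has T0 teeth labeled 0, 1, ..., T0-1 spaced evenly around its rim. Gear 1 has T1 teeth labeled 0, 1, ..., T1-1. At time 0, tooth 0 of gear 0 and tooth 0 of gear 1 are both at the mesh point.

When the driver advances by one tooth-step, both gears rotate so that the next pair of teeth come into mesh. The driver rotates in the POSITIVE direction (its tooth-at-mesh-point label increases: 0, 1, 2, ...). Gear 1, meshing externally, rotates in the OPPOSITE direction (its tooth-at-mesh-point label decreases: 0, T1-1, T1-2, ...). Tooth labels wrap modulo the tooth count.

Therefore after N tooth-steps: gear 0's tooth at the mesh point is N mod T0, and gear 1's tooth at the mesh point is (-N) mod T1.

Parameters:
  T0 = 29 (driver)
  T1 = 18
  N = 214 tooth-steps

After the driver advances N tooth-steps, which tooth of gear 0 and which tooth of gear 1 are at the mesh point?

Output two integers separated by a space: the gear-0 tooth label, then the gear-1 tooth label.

Gear 0 (driver, T0=29): tooth at mesh = N mod T0
  214 = 7 * 29 + 11, so 214 mod 29 = 11
  gear 0 tooth = 11
Gear 1 (driven, T1=18): tooth at mesh = (-N) mod T1
  214 = 11 * 18 + 16, so 214 mod 18 = 16
  (-214) mod 18 = (-16) mod 18 = 18 - 16 = 2
Mesh after 214 steps: gear-0 tooth 11 meets gear-1 tooth 2

Answer: 11 2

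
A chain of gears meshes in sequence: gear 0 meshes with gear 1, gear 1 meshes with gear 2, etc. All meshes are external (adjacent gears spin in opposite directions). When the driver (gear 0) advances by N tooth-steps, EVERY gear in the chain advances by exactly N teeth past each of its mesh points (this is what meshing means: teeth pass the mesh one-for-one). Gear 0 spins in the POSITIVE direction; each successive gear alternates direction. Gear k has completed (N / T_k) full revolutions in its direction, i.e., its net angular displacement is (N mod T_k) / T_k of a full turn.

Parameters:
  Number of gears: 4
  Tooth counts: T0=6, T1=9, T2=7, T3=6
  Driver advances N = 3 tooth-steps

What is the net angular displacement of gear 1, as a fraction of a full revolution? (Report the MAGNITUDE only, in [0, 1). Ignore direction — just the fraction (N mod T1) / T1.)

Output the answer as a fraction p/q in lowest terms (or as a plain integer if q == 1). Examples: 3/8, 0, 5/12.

Chain of 4 gears, tooth counts: [6, 9, 7, 6]
  gear 0: T0=6, direction=positive, advance = 3 mod 6 = 3 teeth = 3/6 turn
  gear 1: T1=9, direction=negative, advance = 3 mod 9 = 3 teeth = 3/9 turn
  gear 2: T2=7, direction=positive, advance = 3 mod 7 = 3 teeth = 3/7 turn
  gear 3: T3=6, direction=negative, advance = 3 mod 6 = 3 teeth = 3/6 turn
Gear 1: 3 mod 9 = 3
Fraction = 3 / 9 = 1/3 (gcd(3,9)=3) = 1/3

Answer: 1/3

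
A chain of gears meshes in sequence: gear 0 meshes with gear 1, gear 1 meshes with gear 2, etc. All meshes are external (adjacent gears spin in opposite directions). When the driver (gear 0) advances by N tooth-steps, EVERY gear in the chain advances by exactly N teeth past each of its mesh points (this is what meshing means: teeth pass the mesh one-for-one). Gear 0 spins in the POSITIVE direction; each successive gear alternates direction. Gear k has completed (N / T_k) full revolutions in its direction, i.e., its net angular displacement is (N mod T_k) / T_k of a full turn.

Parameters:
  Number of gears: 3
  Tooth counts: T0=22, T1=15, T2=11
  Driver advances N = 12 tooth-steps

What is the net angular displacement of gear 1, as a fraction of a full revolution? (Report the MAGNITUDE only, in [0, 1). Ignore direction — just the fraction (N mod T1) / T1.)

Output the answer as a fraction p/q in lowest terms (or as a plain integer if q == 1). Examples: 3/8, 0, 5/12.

Answer: 4/5

Derivation:
Chain of 3 gears, tooth counts: [22, 15, 11]
  gear 0: T0=22, direction=positive, advance = 12 mod 22 = 12 teeth = 12/22 turn
  gear 1: T1=15, direction=negative, advance = 12 mod 15 = 12 teeth = 12/15 turn
  gear 2: T2=11, direction=positive, advance = 12 mod 11 = 1 teeth = 1/11 turn
Gear 1: 12 mod 15 = 12
Fraction = 12 / 15 = 4/5 (gcd(12,15)=3) = 4/5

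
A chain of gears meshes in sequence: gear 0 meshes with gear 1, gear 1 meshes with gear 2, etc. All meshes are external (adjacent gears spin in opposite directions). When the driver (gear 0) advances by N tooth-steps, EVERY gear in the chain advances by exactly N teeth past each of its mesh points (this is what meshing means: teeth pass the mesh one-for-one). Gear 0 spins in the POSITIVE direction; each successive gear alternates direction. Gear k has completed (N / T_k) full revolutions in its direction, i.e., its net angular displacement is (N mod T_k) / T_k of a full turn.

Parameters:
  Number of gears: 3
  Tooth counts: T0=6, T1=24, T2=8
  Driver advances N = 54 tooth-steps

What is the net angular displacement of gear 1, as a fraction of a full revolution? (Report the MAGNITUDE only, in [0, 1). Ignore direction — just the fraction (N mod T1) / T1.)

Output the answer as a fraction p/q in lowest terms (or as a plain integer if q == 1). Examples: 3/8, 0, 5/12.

Answer: 1/4

Derivation:
Chain of 3 gears, tooth counts: [6, 24, 8]
  gear 0: T0=6, direction=positive, advance = 54 mod 6 = 0 teeth = 0/6 turn
  gear 1: T1=24, direction=negative, advance = 54 mod 24 = 6 teeth = 6/24 turn
  gear 2: T2=8, direction=positive, advance = 54 mod 8 = 6 teeth = 6/8 turn
Gear 1: 54 mod 24 = 6
Fraction = 6 / 24 = 1/4 (gcd(6,24)=6) = 1/4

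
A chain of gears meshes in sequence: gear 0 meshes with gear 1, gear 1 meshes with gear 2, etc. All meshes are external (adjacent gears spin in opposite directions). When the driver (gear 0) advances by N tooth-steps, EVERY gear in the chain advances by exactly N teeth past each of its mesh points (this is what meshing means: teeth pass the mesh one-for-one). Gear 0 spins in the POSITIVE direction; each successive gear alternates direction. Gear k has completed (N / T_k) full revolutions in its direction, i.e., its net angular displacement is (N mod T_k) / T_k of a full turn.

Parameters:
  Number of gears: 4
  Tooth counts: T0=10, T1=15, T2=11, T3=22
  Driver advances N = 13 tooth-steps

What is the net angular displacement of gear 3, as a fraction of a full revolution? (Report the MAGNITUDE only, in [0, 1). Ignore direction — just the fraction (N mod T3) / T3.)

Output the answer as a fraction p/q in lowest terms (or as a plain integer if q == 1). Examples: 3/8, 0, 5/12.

Chain of 4 gears, tooth counts: [10, 15, 11, 22]
  gear 0: T0=10, direction=positive, advance = 13 mod 10 = 3 teeth = 3/10 turn
  gear 1: T1=15, direction=negative, advance = 13 mod 15 = 13 teeth = 13/15 turn
  gear 2: T2=11, direction=positive, advance = 13 mod 11 = 2 teeth = 2/11 turn
  gear 3: T3=22, direction=negative, advance = 13 mod 22 = 13 teeth = 13/22 turn
Gear 3: 13 mod 22 = 13
Fraction = 13 / 22 = 13/22 (gcd(13,22)=1) = 13/22

Answer: 13/22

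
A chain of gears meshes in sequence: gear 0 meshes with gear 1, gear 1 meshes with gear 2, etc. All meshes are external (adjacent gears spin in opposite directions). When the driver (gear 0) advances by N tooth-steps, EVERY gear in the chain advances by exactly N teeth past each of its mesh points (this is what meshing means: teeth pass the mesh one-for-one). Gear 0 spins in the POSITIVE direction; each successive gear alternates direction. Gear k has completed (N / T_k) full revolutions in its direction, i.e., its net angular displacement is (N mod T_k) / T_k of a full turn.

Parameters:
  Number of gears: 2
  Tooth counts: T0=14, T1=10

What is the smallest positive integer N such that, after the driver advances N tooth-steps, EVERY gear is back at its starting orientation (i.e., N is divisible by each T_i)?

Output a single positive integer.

Gear k returns to start when N is a multiple of T_k.
All gears at start simultaneously when N is a common multiple of [14, 10]; the smallest such N is lcm(14, 10).
Start: lcm = T0 = 14
Fold in T1=10: gcd(14, 10) = 2; lcm(14, 10) = 14 * 10 / 2 = 140 / 2 = 70
Full cycle length = 70

Answer: 70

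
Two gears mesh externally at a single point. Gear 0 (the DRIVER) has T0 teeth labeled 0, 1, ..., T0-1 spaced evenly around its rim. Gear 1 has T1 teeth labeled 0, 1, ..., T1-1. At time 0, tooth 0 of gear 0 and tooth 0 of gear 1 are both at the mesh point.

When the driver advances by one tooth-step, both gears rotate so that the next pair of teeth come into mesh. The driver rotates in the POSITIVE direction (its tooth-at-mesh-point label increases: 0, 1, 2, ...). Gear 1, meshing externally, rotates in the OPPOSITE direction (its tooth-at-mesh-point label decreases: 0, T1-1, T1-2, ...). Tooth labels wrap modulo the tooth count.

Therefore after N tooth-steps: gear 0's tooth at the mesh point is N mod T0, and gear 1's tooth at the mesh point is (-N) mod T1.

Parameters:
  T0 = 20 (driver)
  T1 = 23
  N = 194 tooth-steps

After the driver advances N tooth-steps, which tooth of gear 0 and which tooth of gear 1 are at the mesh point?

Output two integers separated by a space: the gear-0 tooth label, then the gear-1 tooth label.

Answer: 14 13

Derivation:
Gear 0 (driver, T0=20): tooth at mesh = N mod T0
  194 = 9 * 20 + 14, so 194 mod 20 = 14
  gear 0 tooth = 14
Gear 1 (driven, T1=23): tooth at mesh = (-N) mod T1
  194 = 8 * 23 + 10, so 194 mod 23 = 10
  (-194) mod 23 = (-10) mod 23 = 23 - 10 = 13
Mesh after 194 steps: gear-0 tooth 14 meets gear-1 tooth 13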